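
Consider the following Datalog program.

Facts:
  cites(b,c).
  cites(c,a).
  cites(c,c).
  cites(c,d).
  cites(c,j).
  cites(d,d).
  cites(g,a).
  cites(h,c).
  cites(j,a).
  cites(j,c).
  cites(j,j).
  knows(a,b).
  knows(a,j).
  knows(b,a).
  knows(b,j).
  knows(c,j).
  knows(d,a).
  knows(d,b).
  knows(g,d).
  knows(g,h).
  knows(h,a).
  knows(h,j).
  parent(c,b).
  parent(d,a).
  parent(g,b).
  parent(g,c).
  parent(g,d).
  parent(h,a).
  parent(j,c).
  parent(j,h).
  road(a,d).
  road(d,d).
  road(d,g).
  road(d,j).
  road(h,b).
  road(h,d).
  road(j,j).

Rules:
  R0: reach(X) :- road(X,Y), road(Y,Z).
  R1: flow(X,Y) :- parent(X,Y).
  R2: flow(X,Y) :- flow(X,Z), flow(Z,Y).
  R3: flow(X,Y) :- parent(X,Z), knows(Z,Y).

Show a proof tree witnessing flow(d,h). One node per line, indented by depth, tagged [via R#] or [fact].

round 1: derive flow(c,b) via R1 from parent(c,b)
round 1: derive flow(d,a) via R1 from parent(d,a)
round 1: derive flow(g,b) via R1 from parent(g,b)
round 1: derive flow(g,c) via R1 from parent(g,c)
round 1: derive flow(g,d) via R1 from parent(g,d)
round 1: derive flow(h,a) via R1 from parent(h,a)
round 1: derive flow(j,c) via R1 from parent(j,c)
round 1: derive flow(j,h) via R1 from parent(j,h)
round 1: derive flow(c,a) via R3 from parent(c,b), knows(b,a)
round 1: derive flow(c,j) via R3 from parent(c,b), knows(b,j)
round 1: derive flow(d,b) via R3 from parent(d,a), knows(a,b)
round 1: derive flow(d,j) via R3 from parent(d,a), knows(a,j)
round 1: derive flow(g,a) via R3 from parent(g,b), knows(b,a)
round 1: derive flow(g,j) via R3 from parent(g,b), knows(b,j)
round 1: derive flow(h,b) via R3 from parent(h,a), knows(a,b)
round 1: derive flow(h,j) via R3 from parent(h,a), knows(a,j)
round 1: derive flow(j,a) via R3 from parent(j,h), knows(h,a)
round 1: derive flow(j,j) via R3 from parent(j,c), knows(c,j)
round 2: derive flow(c,c) via R2 from flow(c,j), flow(j,c)
round 2: derive flow(c,h) via R2 from flow(c,j), flow(j,h)
round 2: derive flow(d,c) via R2 from flow(d,j), flow(j,c)
round 2: derive flow(d,h) via R2 from flow(d,j), flow(j,h)
round 2: derive flow(g,h) via R2 from flow(g,j), flow(j,h)
round 2: derive flow(h,c) via R2 from flow(h,j), flow(j,c)
round 2: derive flow(h,h) via R2 from flow(h,j), flow(j,h)
round 2: derive flow(j,b) via R2 from flow(j,c), flow(c,b)

flow(d,h)  [via R2]
  flow(d,j)  [via R3]
    parent(d,a)  [fact]
    knows(a,j)  [fact]
  flow(j,h)  [via R1]
    parent(j,h)  [fact]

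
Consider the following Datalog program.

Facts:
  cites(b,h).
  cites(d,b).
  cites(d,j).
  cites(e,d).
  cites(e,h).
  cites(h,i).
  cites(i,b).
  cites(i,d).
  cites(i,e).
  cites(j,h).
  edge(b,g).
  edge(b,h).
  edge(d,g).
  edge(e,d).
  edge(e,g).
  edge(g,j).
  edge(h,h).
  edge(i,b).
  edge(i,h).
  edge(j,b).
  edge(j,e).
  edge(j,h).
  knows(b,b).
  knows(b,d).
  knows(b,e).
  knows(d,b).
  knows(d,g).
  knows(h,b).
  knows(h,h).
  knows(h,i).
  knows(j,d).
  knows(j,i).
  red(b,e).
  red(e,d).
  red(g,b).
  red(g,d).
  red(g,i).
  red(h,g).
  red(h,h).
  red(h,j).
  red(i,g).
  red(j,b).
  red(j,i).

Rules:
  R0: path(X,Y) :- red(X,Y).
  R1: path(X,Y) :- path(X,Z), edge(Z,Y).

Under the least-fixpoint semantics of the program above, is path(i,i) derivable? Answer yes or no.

round 1: derive path(b,e) via R0 from red(b,e)
round 1: derive path(e,d) via R0 from red(e,d)
round 1: derive path(g,b) via R0 from red(g,b)
round 1: derive path(g,d) via R0 from red(g,d)
round 1: derive path(g,i) via R0 from red(g,i)
round 1: derive path(h,g) via R0 from red(h,g)
round 1: derive path(h,h) via R0 from red(h,h)
round 1: derive path(h,j) via R0 from red(h,j)
round 1: derive path(i,g) via R0 from red(i,g)
round 1: derive path(j,b) via R0 from red(j,b)
round 1: derive path(j,i) via R0 from red(j,i)
round 2: derive path(b,d) via R1 from path(b,e), edge(e,d)
round 2: derive path(b,g) via R1 from path(b,e), edge(e,g)
round 2: derive path(e,g) via R1 from path(e,d), edge(d,g)
round 2: derive path(g,g) via R1 from path(g,b), edge(b,g)
round 2: derive path(g,h) via R1 from path(g,b), edge(b,h)
round 2: derive path(h,b) via R1 from path(h,j), edge(j,b)
round 2: derive path(h,e) via R1 from path(h,j), edge(j,e)
round 2: derive path(i,j) via R1 from path(i,g), edge(g,j)
round 2: derive path(j,g) via R1 from path(j,b), edge(b,g)
round 2: derive path(j,h) via R1 from path(j,b), edge(b,h)
round 3: derive path(b,j) via R1 from path(b,g), edge(g,j)
round 3: derive path(e,j) via R1 from path(e,g), edge(g,j)
round 3: derive path(g,j) via R1 from path(g,g), edge(g,j)
round 3: derive path(h,d) via R1 from path(h,e), edge(e,d)
round 3: derive path(i,b) via R1 from path(i,j), edge(j,b)
round 3: derive path(i,e) via R1 from path(i,j), edge(j,e)
round 3: derive path(i,h) via R1 from path(i,j), edge(j,h)
round 3: derive path(j,j) via R1 from path(j,g), edge(g,j)
round 4: derive path(b,b) via R1 from path(b,j), edge(j,b)
round 4: derive path(b,h) via R1 from path(b,j), edge(j,h)
round 4: derive path(e,b) via R1 from path(e,j), edge(j,b)
round 4: derive path(e,e) via R1 from path(e,j), edge(j,e)
round 4: derive path(e,h) via R1 from path(e,j), edge(j,h)
round 4: derive path(g,e) via R1 from path(g,j), edge(j,e)
round 4: derive path(i,d) via R1 from path(i,e), edge(e,d)
round 4: derive path(j,e) via R1 from path(j,j), edge(j,e)
round 5: derive path(j,d) via R1 from path(j,e), edge(e,d)

no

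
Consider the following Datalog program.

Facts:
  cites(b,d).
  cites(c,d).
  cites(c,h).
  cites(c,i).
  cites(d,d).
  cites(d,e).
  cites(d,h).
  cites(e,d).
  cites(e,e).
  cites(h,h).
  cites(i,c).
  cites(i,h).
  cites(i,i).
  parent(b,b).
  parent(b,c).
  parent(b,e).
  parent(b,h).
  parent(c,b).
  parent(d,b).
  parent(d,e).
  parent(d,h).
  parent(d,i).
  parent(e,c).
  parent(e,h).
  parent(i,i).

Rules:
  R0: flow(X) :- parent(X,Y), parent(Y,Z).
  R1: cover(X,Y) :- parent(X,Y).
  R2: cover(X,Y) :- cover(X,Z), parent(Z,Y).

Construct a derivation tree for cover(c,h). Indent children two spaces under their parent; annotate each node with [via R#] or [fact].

round 1: derive cover(b,b) via R1 from parent(b,b)
round 1: derive cover(b,c) via R1 from parent(b,c)
round 1: derive cover(b,e) via R1 from parent(b,e)
round 1: derive cover(b,h) via R1 from parent(b,h)
round 1: derive cover(c,b) via R1 from parent(c,b)
round 1: derive cover(d,b) via R1 from parent(d,b)
round 1: derive cover(d,e) via R1 from parent(d,e)
round 1: derive cover(d,h) via R1 from parent(d,h)
round 1: derive cover(d,i) via R1 from parent(d,i)
round 1: derive cover(e,c) via R1 from parent(e,c)
round 1: derive cover(e,h) via R1 from parent(e,h)
round 1: derive cover(i,i) via R1 from parent(i,i)
round 2: derive cover(c,c) via R2 from cover(c,b), parent(b,c)
round 2: derive cover(c,e) via R2 from cover(c,b), parent(b,e)
round 2: derive cover(c,h) via R2 from cover(c,b), parent(b,h)
round 2: derive cover(d,c) via R2 from cover(d,b), parent(b,c)
round 2: derive cover(e,b) via R2 from cover(e,c), parent(c,b)
round 3: derive cover(e,e) via R2 from cover(e,b), parent(b,e)

cover(c,h)  [via R2]
  cover(c,b)  [via R1]
    parent(c,b)  [fact]
  parent(b,h)  [fact]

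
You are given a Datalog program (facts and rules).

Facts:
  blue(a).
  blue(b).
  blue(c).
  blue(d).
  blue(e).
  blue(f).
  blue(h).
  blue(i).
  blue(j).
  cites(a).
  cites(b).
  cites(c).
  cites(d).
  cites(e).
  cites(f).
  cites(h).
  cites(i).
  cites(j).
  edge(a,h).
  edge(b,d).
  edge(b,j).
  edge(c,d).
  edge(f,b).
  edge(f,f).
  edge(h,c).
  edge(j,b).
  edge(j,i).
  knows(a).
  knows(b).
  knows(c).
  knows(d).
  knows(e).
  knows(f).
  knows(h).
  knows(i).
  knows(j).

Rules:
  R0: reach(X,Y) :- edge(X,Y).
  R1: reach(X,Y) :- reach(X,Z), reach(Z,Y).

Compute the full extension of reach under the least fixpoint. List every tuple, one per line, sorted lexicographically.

reach(a,c)
reach(a,d)
reach(a,h)
reach(b,b)
reach(b,d)
reach(b,i)
reach(b,j)
reach(c,d)
reach(f,b)
reach(f,d)
reach(f,f)
reach(f,i)
reach(f,j)
reach(h,c)
reach(h,d)
reach(j,b)
reach(j,d)
reach(j,i)
reach(j,j)

round 1: derive reach(a,h) via R0 from edge(a,h)
round 1: derive reach(b,d) via R0 from edge(b,d)
round 1: derive reach(b,j) via R0 from edge(b,j)
round 1: derive reach(c,d) via R0 from edge(c,d)
round 1: derive reach(f,b) via R0 from edge(f,b)
round 1: derive reach(f,f) via R0 from edge(f,f)
round 1: derive reach(h,c) via R0 from edge(h,c)
round 1: derive reach(j,b) via R0 from edge(j,b)
round 1: derive reach(j,i) via R0 from edge(j,i)
round 2: derive reach(a,c) via R1 from reach(a,h), reach(h,c)
round 2: derive reach(b,b) via R1 from reach(b,j), reach(j,b)
round 2: derive reach(b,i) via R1 from reach(b,j), reach(j,i)
round 2: derive reach(f,d) via R1 from reach(f,b), reach(b,d)
round 2: derive reach(f,j) via R1 from reach(f,b), reach(b,j)
round 2: derive reach(h,d) via R1 from reach(h,c), reach(c,d)
round 2: derive reach(j,d) via R1 from reach(j,b), reach(b,d)
round 2: derive reach(j,j) via R1 from reach(j,b), reach(b,j)
round 3: derive reach(a,d) via R1 from reach(a,c), reach(c,d)
round 3: derive reach(f,i) via R1 from reach(f,b), reach(b,i)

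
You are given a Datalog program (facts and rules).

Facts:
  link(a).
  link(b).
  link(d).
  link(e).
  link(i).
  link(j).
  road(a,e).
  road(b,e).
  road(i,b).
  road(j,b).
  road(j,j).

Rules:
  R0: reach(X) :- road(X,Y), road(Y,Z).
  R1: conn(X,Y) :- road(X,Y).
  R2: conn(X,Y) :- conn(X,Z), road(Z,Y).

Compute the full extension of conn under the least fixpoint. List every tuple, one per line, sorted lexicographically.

conn(a,e)
conn(b,e)
conn(i,b)
conn(i,e)
conn(j,b)
conn(j,e)
conn(j,j)

round 1: derive conn(a,e) via R1 from road(a,e)
round 1: derive conn(b,e) via R1 from road(b,e)
round 1: derive conn(i,b) via R1 from road(i,b)
round 1: derive conn(j,b) via R1 from road(j,b)
round 1: derive conn(j,j) via R1 from road(j,j)
round 2: derive conn(i,e) via R2 from conn(i,b), road(b,e)
round 2: derive conn(j,e) via R2 from conn(j,b), road(b,e)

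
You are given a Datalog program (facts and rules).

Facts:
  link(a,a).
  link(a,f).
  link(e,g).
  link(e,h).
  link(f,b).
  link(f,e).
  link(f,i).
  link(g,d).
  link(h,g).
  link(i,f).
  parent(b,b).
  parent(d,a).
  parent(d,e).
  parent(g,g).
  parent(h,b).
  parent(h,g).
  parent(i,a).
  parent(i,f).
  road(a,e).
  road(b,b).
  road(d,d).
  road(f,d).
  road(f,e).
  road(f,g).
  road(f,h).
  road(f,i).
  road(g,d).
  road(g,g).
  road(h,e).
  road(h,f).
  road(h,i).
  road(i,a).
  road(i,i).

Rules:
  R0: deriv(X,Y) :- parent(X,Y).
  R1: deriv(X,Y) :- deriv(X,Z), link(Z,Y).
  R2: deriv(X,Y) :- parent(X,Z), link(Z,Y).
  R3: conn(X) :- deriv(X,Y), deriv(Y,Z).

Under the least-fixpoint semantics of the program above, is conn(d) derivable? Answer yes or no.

yes

round 1: derive deriv(b,b) via R0 from parent(b,b)
round 1: derive deriv(d,a) via R0 from parent(d,a)
round 1: derive deriv(d,e) via R0 from parent(d,e)
round 1: derive deriv(g,g) via R0 from parent(g,g)
round 1: derive deriv(h,b) via R0 from parent(h,b)
round 1: derive deriv(h,g) via R0 from parent(h,g)
round 1: derive deriv(i,a) via R0 from parent(i,a)
round 1: derive deriv(i,f) via R0 from parent(i,f)
round 1: derive deriv(d,f) via R2 from parent(d,a), link(a,f)
round 1: derive deriv(d,g) via R2 from parent(d,e), link(e,g)
round 1: derive deriv(d,h) via R2 from parent(d,e), link(e,h)
round 1: derive deriv(g,d) via R2 from parent(g,g), link(g,d)
round 1: derive deriv(h,d) via R2 from parent(h,g), link(g,d)
round 1: derive deriv(i,b) via R2 from parent(i,f), link(f,b)
round 1: derive deriv(i,e) via R2 from parent(i,f), link(f,e)
round 1: derive deriv(i,i) via R2 from parent(i,f), link(f,i)
round 2: derive deriv(d,b) via R1 from deriv(d,f), link(f,b)
round 2: derive deriv(d,d) via R1 from deriv(d,g), link(g,d)
round 2: derive deriv(d,i) via R1 from deriv(d,f), link(f,i)
round 2: derive deriv(i,g) via R1 from deriv(i,e), link(e,g)
round 2: derive deriv(i,h) via R1 from deriv(i,e), link(e,h)
round 2: derive conn(b) via R3 from deriv(b,b), deriv(b,b)
round 2: derive conn(d) via R3 from deriv(d,g), deriv(g,d)
round 2: derive conn(g) via R3 from deriv(g,d), deriv(d,a)
round 2: derive conn(h) via R3 from deriv(h,b), deriv(b,b)
round 2: derive conn(i) via R3 from deriv(i,b), deriv(b,b)
round 3: derive deriv(i,d) via R1 from deriv(i,g), link(g,d)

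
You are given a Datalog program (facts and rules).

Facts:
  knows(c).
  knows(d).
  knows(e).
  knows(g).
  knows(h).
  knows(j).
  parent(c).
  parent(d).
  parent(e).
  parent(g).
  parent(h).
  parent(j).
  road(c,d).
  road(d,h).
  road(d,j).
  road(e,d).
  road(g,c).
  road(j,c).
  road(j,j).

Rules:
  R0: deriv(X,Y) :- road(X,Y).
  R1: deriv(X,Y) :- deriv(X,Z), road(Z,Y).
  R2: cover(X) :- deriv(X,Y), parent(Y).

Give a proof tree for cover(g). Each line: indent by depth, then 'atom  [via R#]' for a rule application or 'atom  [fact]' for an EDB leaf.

round 1: derive deriv(c,d) via R0 from road(c,d)
round 1: derive deriv(d,h) via R0 from road(d,h)
round 1: derive deriv(d,j) via R0 from road(d,j)
round 1: derive deriv(e,d) via R0 from road(e,d)
round 1: derive deriv(g,c) via R0 from road(g,c)
round 1: derive deriv(j,c) via R0 from road(j,c)
round 1: derive deriv(j,j) via R0 from road(j,j)
round 2: derive deriv(c,h) via R1 from deriv(c,d), road(d,h)
round 2: derive deriv(c,j) via R1 from deriv(c,d), road(d,j)
round 2: derive deriv(d,c) via R1 from deriv(d,j), road(j,c)
round 2: derive deriv(e,h) via R1 from deriv(e,d), road(d,h)
round 2: derive deriv(e,j) via R1 from deriv(e,d), road(d,j)
round 2: derive deriv(g,d) via R1 from deriv(g,c), road(c,d)
round 2: derive deriv(j,d) via R1 from deriv(j,c), road(c,d)
round 2: derive cover(c) via R2 from deriv(c,d), parent(d)
round 2: derive cover(d) via R2 from deriv(d,h), parent(h)
round 2: derive cover(e) via R2 from deriv(e,d), parent(d)
round 2: derive cover(g) via R2 from deriv(g,c), parent(c)
round 2: derive cover(j) via R2 from deriv(j,c), parent(c)
round 3: derive deriv(c,c) via R1 from deriv(c,j), road(j,c)
round 3: derive deriv(d,d) via R1 from deriv(d,c), road(c,d)
round 3: derive deriv(e,c) via R1 from deriv(e,j), road(j,c)
round 3: derive deriv(g,h) via R1 from deriv(g,d), road(d,h)
round 3: derive deriv(g,j) via R1 from deriv(g,d), road(d,j)
round 3: derive deriv(j,h) via R1 from deriv(j,d), road(d,h)

cover(g)  [via R2]
  deriv(g,c)  [via R0]
    road(g,c)  [fact]
  parent(c)  [fact]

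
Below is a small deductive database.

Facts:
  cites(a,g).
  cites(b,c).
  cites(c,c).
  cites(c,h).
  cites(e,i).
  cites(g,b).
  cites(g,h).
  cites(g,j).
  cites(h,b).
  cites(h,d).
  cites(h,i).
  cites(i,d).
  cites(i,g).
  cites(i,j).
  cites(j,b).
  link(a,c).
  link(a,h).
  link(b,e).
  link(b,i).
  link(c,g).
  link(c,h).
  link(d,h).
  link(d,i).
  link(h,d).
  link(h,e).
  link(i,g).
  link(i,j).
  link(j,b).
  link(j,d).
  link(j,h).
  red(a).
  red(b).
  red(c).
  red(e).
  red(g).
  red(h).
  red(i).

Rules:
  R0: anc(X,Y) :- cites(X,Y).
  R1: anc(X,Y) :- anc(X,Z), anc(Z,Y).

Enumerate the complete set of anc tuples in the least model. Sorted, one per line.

round 1: derive anc(a,g) via R0 from cites(a,g)
round 1: derive anc(b,c) via R0 from cites(b,c)
round 1: derive anc(c,c) via R0 from cites(c,c)
round 1: derive anc(c,h) via R0 from cites(c,h)
round 1: derive anc(e,i) via R0 from cites(e,i)
round 1: derive anc(g,b) via R0 from cites(g,b)
round 1: derive anc(g,h) via R0 from cites(g,h)
round 1: derive anc(g,j) via R0 from cites(g,j)
round 1: derive anc(h,b) via R0 from cites(h,b)
round 1: derive anc(h,d) via R0 from cites(h,d)
round 1: derive anc(h,i) via R0 from cites(h,i)
round 1: derive anc(i,d) via R0 from cites(i,d)
round 1: derive anc(i,g) via R0 from cites(i,g)
round 1: derive anc(i,j) via R0 from cites(i,j)
round 1: derive anc(j,b) via R0 from cites(j,b)
round 2: derive anc(a,b) via R1 from anc(a,g), anc(g,b)
round 2: derive anc(a,h) via R1 from anc(a,g), anc(g,h)
round 2: derive anc(a,j) via R1 from anc(a,g), anc(g,j)
round 2: derive anc(b,h) via R1 from anc(b,c), anc(c,h)
round 2: derive anc(c,b) via R1 from anc(c,h), anc(h,b)
round 2: derive anc(c,d) via R1 from anc(c,h), anc(h,d)
round 2: derive anc(c,i) via R1 from anc(c,h), anc(h,i)
round 2: derive anc(e,d) via R1 from anc(e,i), anc(i,d)
round 2: derive anc(e,g) via R1 from anc(e,i), anc(i,g)
round 2: derive anc(e,j) via R1 from anc(e,i), anc(i,j)
round 2: derive anc(g,c) via R1 from anc(g,b), anc(b,c)
round 2: derive anc(g,d) via R1 from anc(g,h), anc(h,d)
round 2: derive anc(g,i) via R1 from anc(g,h), anc(h,i)
round 2: derive anc(h,c) via R1 from anc(h,b), anc(b,c)
round 2: derive anc(h,g) via R1 from anc(h,i), anc(i,g)
round 2: derive anc(h,j) via R1 from anc(h,i), anc(i,j)
round 2: derive anc(i,b) via R1 from anc(i,g), anc(g,b)
round 2: derive anc(i,h) via R1 from anc(i,g), anc(g,h)
round 2: derive anc(j,c) via R1 from anc(j,b), anc(b,c)
round 3: derive anc(a,c) via R1 from anc(a,b), anc(b,c)
round 3: derive anc(a,d) via R1 from anc(a,g), anc(g,d)
round 3: derive anc(a,i) via R1 from anc(a,g), anc(g,i)
round 3: derive anc(b,b) via R1 from anc(b,c), anc(c,b)
round 3: derive anc(b,d) via R1 from anc(b,c), anc(c,d)
round 3: derive anc(b,g) via R1 from anc(b,h), anc(h,g)
round 3: derive anc(b,i) via R1 from anc(b,c), anc(c,i)
round 3: derive anc(b,j) via R1 from anc(b,h), anc(h,j)
round 3: derive anc(c,g) via R1 from anc(c,h), anc(h,g)
round 3: derive anc(c,j) via R1 from anc(c,h), anc(h,j)
round 3: derive anc(e,b) via R1 from anc(e,g), anc(g,b)
round 3: derive anc(e,c) via R1 from anc(e,g), anc(g,c)
round 3: derive anc(e,h) via R1 from anc(e,g), anc(g,h)
round 3: derive anc(g,g) via R1 from anc(g,h), anc(h,g)
round 3: derive anc(h,h) via R1 from anc(h,b), anc(b,h)
round 3: derive anc(i,c) via R1 from anc(i,b), anc(b,c)
round 3: derive anc(i,i) via R1 from anc(i,g), anc(g,i)
round 3: derive anc(j,d) via R1 from anc(j,c), anc(c,d)
round 3: derive anc(j,h) via R1 from anc(j,b), anc(b,h)
round 3: derive anc(j,i) via R1 from anc(j,c), anc(c,i)
round 4: derive anc(j,g) via R1 from anc(j,b), anc(b,g)
round 4: derive anc(j,j) via R1 from anc(j,b), anc(b,j)

anc(a,b)
anc(a,c)
anc(a,d)
anc(a,g)
anc(a,h)
anc(a,i)
anc(a,j)
anc(b,b)
anc(b,c)
anc(b,d)
anc(b,g)
anc(b,h)
anc(b,i)
anc(b,j)
anc(c,b)
anc(c,c)
anc(c,d)
anc(c,g)
anc(c,h)
anc(c,i)
anc(c,j)
anc(e,b)
anc(e,c)
anc(e,d)
anc(e,g)
anc(e,h)
anc(e,i)
anc(e,j)
anc(g,b)
anc(g,c)
anc(g,d)
anc(g,g)
anc(g,h)
anc(g,i)
anc(g,j)
anc(h,b)
anc(h,c)
anc(h,d)
anc(h,g)
anc(h,h)
anc(h,i)
anc(h,j)
anc(i,b)
anc(i,c)
anc(i,d)
anc(i,g)
anc(i,h)
anc(i,i)
anc(i,j)
anc(j,b)
anc(j,c)
anc(j,d)
anc(j,g)
anc(j,h)
anc(j,i)
anc(j,j)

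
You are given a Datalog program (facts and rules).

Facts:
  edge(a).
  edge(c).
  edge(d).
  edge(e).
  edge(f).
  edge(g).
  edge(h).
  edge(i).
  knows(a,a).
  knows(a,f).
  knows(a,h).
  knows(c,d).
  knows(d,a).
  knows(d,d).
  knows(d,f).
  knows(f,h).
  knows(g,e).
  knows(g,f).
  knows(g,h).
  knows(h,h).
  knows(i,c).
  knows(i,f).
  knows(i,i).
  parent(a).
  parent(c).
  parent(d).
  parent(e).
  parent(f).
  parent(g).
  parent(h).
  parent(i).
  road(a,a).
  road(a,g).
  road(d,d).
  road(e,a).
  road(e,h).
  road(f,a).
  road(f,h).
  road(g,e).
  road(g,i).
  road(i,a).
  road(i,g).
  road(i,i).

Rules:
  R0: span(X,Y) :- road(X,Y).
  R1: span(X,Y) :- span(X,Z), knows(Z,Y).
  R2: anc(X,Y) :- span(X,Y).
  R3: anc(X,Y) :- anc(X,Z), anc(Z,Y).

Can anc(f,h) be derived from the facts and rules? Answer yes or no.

yes

round 1: derive span(a,a) via R0 from road(a,a)
round 1: derive span(a,g) via R0 from road(a,g)
round 1: derive span(d,d) via R0 from road(d,d)
round 1: derive span(e,a) via R0 from road(e,a)
round 1: derive span(e,h) via R0 from road(e,h)
round 1: derive span(f,a) via R0 from road(f,a)
round 1: derive span(f,h) via R0 from road(f,h)
round 1: derive span(g,e) via R0 from road(g,e)
round 1: derive span(g,i) via R0 from road(g,i)
round 1: derive span(i,a) via R0 from road(i,a)
round 1: derive span(i,g) via R0 from road(i,g)
round 1: derive span(i,i) via R0 from road(i,i)
round 2: derive span(a,e) via R1 from span(a,g), knows(g,e)
round 2: derive span(a,f) via R1 from span(a,a), knows(a,f)
round 2: derive span(a,h) via R1 from span(a,a), knows(a,h)
round 2: derive span(d,a) via R1 from span(d,d), knows(d,a)
round 2: derive span(d,f) via R1 from span(d,d), knows(d,f)
round 2: derive span(e,f) via R1 from span(e,a), knows(a,f)
round 2: derive span(f,f) via R1 from span(f,a), knows(a,f)
round 2: derive span(g,c) via R1 from span(g,i), knows(i,c)
round 2: derive span(g,f) via R1 from span(g,i), knows(i,f)
round 2: derive span(i,c) via R1 from span(i,i), knows(i,c)
round 2: derive span(i,e) via R1 from span(i,g), knows(g,e)
round 2: derive span(i,f) via R1 from span(i,a), knows(a,f)
round 2: derive span(i,h) via R1 from span(i,a), knows(a,h)
round 2: derive anc(a,a) via R2 from span(a,a)
round 2: derive anc(a,g) via R2 from span(a,g)
round 2: derive anc(d,d) via R2 from span(d,d)
round 2: derive anc(e,a) via R2 from span(e,a)
round 2: derive anc(e,h) via R2 from span(e,h)
round 2: derive anc(f,a) via R2 from span(f,a)
round 2: derive anc(f,h) via R2 from span(f,h)
round 2: derive anc(g,e) via R2 from span(g,e)
round 2: derive anc(g,i) via R2 from span(g,i)
round 2: derive anc(i,a) via R2 from span(i,a)
round 2: derive anc(i,g) via R2 from span(i,g)
round 2: derive anc(i,i) via R2 from span(i,i)
round 3: derive span(d,h) via R1 from span(d,a), knows(a,h)
round 3: derive span(g,d) via R1 from span(g,c), knows(c,d)
round 3: derive span(g,h) via R1 from span(g,f), knows(f,h)
round 3: derive span(i,d) via R1 from span(i,c), knows(c,d)
round 3: derive anc(a,e) via R2 from span(a,e)
round 3: derive anc(a,f) via R2 from span(a,f)
round 3: derive anc(a,h) via R2 from span(a,h)
round 3: derive anc(d,a) via R2 from span(d,a)
round 3: derive anc(d,f) via R2 from span(d,f)
round 3: derive anc(e,f) via R2 from span(e,f)
round 3: derive anc(f,f) via R2 from span(f,f)
round 3: derive anc(g,c) via R2 from span(g,c)
round 3: derive anc(g,f) via R2 from span(g,f)
round 3: derive anc(i,c) via R2 from span(i,c)
round 3: derive anc(i,e) via R2 from span(i,e)
round 3: derive anc(i,f) via R2 from span(i,f)
round 3: derive anc(i,h) via R2 from span(i,h)
round 3: derive anc(a,i) via R3 from anc(a,g), anc(g,i)
round 3: derive anc(e,g) via R3 from anc(e,a), anc(a,g)
round 3: derive anc(f,g) via R3 from anc(f,a), anc(a,g)
round 3: derive anc(g,a) via R3 from anc(g,e), anc(e,a)
round 3: derive anc(g,g) via R3 from anc(g,i), anc(i,g)
round 3: derive anc(g,h) via R3 from anc(g,e), anc(e,h)
round 4: derive span(g,a) via R1 from span(g,d), knows(d,a)
round 4: derive anc(d,h) via R2 from span(d,h)
round 4: derive anc(g,d) via R2 from span(g,d)
round 4: derive anc(i,d) via R2 from span(i,d)
round 4: derive anc(a,c) via R3 from anc(a,g), anc(g,c)
round 4: derive anc(d,e) via R3 from anc(d,a), anc(a,e)
round 4: derive anc(d,g) via R3 from anc(d,a), anc(a,g)
round 4: derive anc(d,i) via R3 from anc(d,a), anc(a,i)
round 4: derive anc(e,c) via R3 from anc(e,g), anc(g,c)
round 4: derive anc(e,e) via R3 from anc(e,a), anc(a,e)
round 4: derive anc(e,i) via R3 from anc(e,a), anc(a,i)
round 4: derive anc(f,c) via R3 from anc(f,g), anc(g,c)
round 4: derive anc(f,e) via R3 from anc(f,a), anc(a,e)
round 4: derive anc(f,i) via R3 from anc(f,a), anc(a,i)
round 5: derive anc(a,d) via R3 from anc(a,g), anc(g,d)
round 5: derive anc(d,c) via R3 from anc(d,a), anc(a,c)
round 5: derive anc(e,d) via R3 from anc(e,g), anc(g,d)
round 5: derive anc(f,d) via R3 from anc(f,g), anc(g,d)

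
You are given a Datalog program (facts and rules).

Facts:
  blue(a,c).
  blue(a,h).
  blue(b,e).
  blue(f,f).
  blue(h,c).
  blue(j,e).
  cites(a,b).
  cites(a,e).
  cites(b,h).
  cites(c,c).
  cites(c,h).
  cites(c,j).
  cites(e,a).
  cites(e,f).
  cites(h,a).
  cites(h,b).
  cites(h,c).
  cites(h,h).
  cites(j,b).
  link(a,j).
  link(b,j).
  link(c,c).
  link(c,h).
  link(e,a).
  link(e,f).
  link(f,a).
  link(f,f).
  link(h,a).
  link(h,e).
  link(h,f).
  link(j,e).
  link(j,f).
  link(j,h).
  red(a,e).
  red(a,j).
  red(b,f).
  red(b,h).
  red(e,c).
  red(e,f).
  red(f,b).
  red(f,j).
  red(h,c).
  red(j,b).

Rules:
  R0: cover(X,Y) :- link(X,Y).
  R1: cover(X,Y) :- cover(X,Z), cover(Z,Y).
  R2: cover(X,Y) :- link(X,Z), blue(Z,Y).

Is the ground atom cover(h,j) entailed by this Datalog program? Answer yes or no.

yes

round 1: derive cover(a,j) via R0 from link(a,j)
round 1: derive cover(b,j) via R0 from link(b,j)
round 1: derive cover(c,c) via R0 from link(c,c)
round 1: derive cover(c,h) via R0 from link(c,h)
round 1: derive cover(e,a) via R0 from link(e,a)
round 1: derive cover(e,f) via R0 from link(e,f)
round 1: derive cover(f,a) via R0 from link(f,a)
round 1: derive cover(f,f) via R0 from link(f,f)
round 1: derive cover(h,a) via R0 from link(h,a)
round 1: derive cover(h,e) via R0 from link(h,e)
round 1: derive cover(h,f) via R0 from link(h,f)
round 1: derive cover(j,e) via R0 from link(j,e)
round 1: derive cover(j,f) via R0 from link(j,f)
round 1: derive cover(j,h) via R0 from link(j,h)
round 1: derive cover(a,e) via R2 from link(a,j), blue(j,e)
round 1: derive cover(b,e) via R2 from link(b,j), blue(j,e)
round 1: derive cover(e,c) via R2 from link(e,a), blue(a,c)
round 1: derive cover(e,h) via R2 from link(e,a), blue(a,h)
round 1: derive cover(f,c) via R2 from link(f,a), blue(a,c)
round 1: derive cover(f,h) via R2 from link(f,a), blue(a,h)
round 1: derive cover(h,c) via R2 from link(h,a), blue(a,c)
round 1: derive cover(h,h) via R2 from link(h,a), blue(a,h)
round 1: derive cover(j,c) via R2 from link(j,h), blue(h,c)
round 2: derive cover(a,a) via R1 from cover(a,e), cover(e,a)
round 2: derive cover(a,c) via R1 from cover(a,e), cover(e,c)
round 2: derive cover(a,f) via R1 from cover(a,e), cover(e,f)
round 2: derive cover(a,h) via R1 from cover(a,e), cover(e,h)
round 2: derive cover(b,a) via R1 from cover(b,e), cover(e,a)
round 2: derive cover(b,c) via R1 from cover(b,e), cover(e,c)
round 2: derive cover(b,f) via R1 from cover(b,e), cover(e,f)
round 2: derive cover(b,h) via R1 from cover(b,e), cover(e,h)
round 2: derive cover(c,a) via R1 from cover(c,h), cover(h,a)
round 2: derive cover(c,e) via R1 from cover(c,h), cover(h,e)
round 2: derive cover(c,f) via R1 from cover(c,h), cover(h,f)
round 2: derive cover(e,e) via R1 from cover(e,a), cover(a,e)
round 2: derive cover(e,j) via R1 from cover(e,a), cover(a,j)
round 2: derive cover(f,e) via R1 from cover(f,a), cover(a,e)
round 2: derive cover(f,j) via R1 from cover(f,a), cover(a,j)
round 2: derive cover(h,j) via R1 from cover(h,a), cover(a,j)
round 2: derive cover(j,a) via R1 from cover(j,e), cover(e,a)
round 3: derive cover(c,j) via R1 from cover(c,a), cover(a,j)
round 3: derive cover(j,j) via R1 from cover(j,a), cover(a,j)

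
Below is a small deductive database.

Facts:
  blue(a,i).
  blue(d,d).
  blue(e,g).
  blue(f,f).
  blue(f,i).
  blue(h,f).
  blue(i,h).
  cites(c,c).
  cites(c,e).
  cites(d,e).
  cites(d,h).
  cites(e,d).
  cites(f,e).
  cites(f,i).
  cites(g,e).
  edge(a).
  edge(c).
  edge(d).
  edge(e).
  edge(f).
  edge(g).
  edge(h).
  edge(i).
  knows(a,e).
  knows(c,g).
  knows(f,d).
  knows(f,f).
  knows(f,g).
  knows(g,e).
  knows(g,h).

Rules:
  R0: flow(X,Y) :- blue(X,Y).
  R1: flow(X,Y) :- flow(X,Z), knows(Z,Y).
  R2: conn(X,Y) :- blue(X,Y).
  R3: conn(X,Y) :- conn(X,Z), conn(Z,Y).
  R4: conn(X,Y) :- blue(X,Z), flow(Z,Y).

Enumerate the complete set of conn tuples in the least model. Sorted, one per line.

conn(a,d)
conn(a,e)
conn(a,f)
conn(a,g)
conn(a,h)
conn(a,i)
conn(d,d)
conn(e,g)
conn(f,d)
conn(f,e)
conn(f,f)
conn(f,g)
conn(f,h)
conn(f,i)
conn(h,d)
conn(h,e)
conn(h,f)
conn(h,g)
conn(h,h)
conn(h,i)
conn(i,d)
conn(i,e)
conn(i,f)
conn(i,g)
conn(i,h)
conn(i,i)

round 1: derive flow(a,i) via R0 from blue(a,i)
round 1: derive flow(d,d) via R0 from blue(d,d)
round 1: derive flow(e,g) via R0 from blue(e,g)
round 1: derive flow(f,f) via R0 from blue(f,f)
round 1: derive flow(f,i) via R0 from blue(f,i)
round 1: derive flow(h,f) via R0 from blue(h,f)
round 1: derive flow(i,h) via R0 from blue(i,h)
round 1: derive conn(a,i) via R2 from blue(a,i)
round 1: derive conn(d,d) via R2 from blue(d,d)
round 1: derive conn(e,g) via R2 from blue(e,g)
round 1: derive conn(f,f) via R2 from blue(f,f)
round 1: derive conn(f,i) via R2 from blue(f,i)
round 1: derive conn(h,f) via R2 from blue(h,f)
round 1: derive conn(i,h) via R2 from blue(i,h)
round 2: derive flow(e,e) via R1 from flow(e,g), knows(g,e)
round 2: derive flow(e,h) via R1 from flow(e,g), knows(g,h)
round 2: derive flow(f,d) via R1 from flow(f,f), knows(f,d)
round 2: derive flow(f,g) via R1 from flow(f,f), knows(f,g)
round 2: derive flow(h,d) via R1 from flow(h,f), knows(f,d)
round 2: derive flow(h,g) via R1 from flow(h,f), knows(f,g)
round 2: derive conn(a,h) via R3 from conn(a,i), conn(i,h)
round 2: derive conn(f,h) via R3 from conn(f,i), conn(i,h)
round 2: derive conn(h,i) via R3 from conn(h,f), conn(f,i)
round 2: derive conn(i,f) via R3 from conn(i,h), conn(h,f)
round 3: derive flow(f,e) via R1 from flow(f,g), knows(g,e)
round 3: derive flow(f,h) via R1 from flow(f,g), knows(g,h)
round 3: derive flow(h,e) via R1 from flow(h,g), knows(g,e)
round 3: derive flow(h,h) via R1 from flow(h,g), knows(g,h)
round 3: derive conn(a,f) via R3 from conn(a,h), conn(h,f)
round 3: derive conn(h,h) via R3 from conn(h,f), conn(f,h)
round 3: derive conn(i,i) via R3 from conn(i,f), conn(f,i)
round 3: derive conn(f,d) via R4 from blue(f,f), flow(f,d)
round 3: derive conn(f,g) via R4 from blue(f,f), flow(f,g)
round 3: derive conn(h,d) via R4 from blue(h,f), flow(f,d)
round 3: derive conn(h,g) via R4 from blue(h,f), flow(f,g)
round 3: derive conn(i,d) via R4 from blue(i,h), flow(h,d)
round 3: derive conn(i,g) via R4 from blue(i,h), flow(h,g)
round 4: derive conn(a,d) via R3 from conn(a,f), conn(f,d)
round 4: derive conn(a,g) via R3 from conn(a,f), conn(f,g)
round 4: derive conn(f,e) via R4 from blue(f,f), flow(f,e)
round 4: derive conn(h,e) via R4 from blue(h,f), flow(f,e)
round 4: derive conn(i,e) via R4 from blue(i,h), flow(h,e)
round 5: derive conn(a,e) via R3 from conn(a,f), conn(f,e)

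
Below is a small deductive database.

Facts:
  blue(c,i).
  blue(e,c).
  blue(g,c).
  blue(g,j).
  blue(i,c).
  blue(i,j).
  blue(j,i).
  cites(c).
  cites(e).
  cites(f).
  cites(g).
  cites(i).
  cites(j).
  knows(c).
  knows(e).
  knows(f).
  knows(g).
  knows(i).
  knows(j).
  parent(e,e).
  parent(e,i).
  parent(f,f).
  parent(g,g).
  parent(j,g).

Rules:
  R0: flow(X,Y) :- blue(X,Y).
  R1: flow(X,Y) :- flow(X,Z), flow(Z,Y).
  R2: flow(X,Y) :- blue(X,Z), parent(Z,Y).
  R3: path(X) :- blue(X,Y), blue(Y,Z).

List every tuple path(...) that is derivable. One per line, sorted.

round 1: derive path(c) via R3 from blue(c,i), blue(i,c)
round 1: derive path(e) via R3 from blue(e,c), blue(c,i)
round 1: derive path(g) via R3 from blue(g,c), blue(c,i)
round 1: derive path(i) via R3 from blue(i,c), blue(c,i)
round 1: derive path(j) via R3 from blue(j,i), blue(i,c)

path(c)
path(e)
path(g)
path(i)
path(j)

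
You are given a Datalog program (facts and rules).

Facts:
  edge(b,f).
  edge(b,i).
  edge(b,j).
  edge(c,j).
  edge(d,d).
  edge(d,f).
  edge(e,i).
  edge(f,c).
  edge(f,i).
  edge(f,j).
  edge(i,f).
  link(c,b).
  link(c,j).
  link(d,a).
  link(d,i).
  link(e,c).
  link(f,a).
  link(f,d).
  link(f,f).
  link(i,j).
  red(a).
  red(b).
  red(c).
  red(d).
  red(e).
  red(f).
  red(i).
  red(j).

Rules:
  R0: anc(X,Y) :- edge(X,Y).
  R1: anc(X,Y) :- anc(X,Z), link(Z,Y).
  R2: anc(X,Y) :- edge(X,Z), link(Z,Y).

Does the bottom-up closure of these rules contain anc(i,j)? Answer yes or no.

yes

round 1: derive anc(b,f) via R0 from edge(b,f)
round 1: derive anc(b,i) via R0 from edge(b,i)
round 1: derive anc(b,j) via R0 from edge(b,j)
round 1: derive anc(c,j) via R0 from edge(c,j)
round 1: derive anc(d,d) via R0 from edge(d,d)
round 1: derive anc(d,f) via R0 from edge(d,f)
round 1: derive anc(e,i) via R0 from edge(e,i)
round 1: derive anc(f,c) via R0 from edge(f,c)
round 1: derive anc(f,i) via R0 from edge(f,i)
round 1: derive anc(f,j) via R0 from edge(f,j)
round 1: derive anc(i,f) via R0 from edge(i,f)
round 1: derive anc(b,a) via R2 from edge(b,f), link(f,a)
round 1: derive anc(b,d) via R2 from edge(b,f), link(f,d)
round 1: derive anc(d,a) via R2 from edge(d,d), link(d,a)
round 1: derive anc(d,i) via R2 from edge(d,d), link(d,i)
round 1: derive anc(e,j) via R2 from edge(e,i), link(i,j)
round 1: derive anc(f,b) via R2 from edge(f,c), link(c,b)
round 1: derive anc(i,a) via R2 from edge(i,f), link(f,a)
round 1: derive anc(i,d) via R2 from edge(i,f), link(f,d)
round 2: derive anc(d,j) via R1 from anc(d,i), link(i,j)
round 2: derive anc(i,i) via R1 from anc(i,d), link(d,i)
round 3: derive anc(i,j) via R1 from anc(i,i), link(i,j)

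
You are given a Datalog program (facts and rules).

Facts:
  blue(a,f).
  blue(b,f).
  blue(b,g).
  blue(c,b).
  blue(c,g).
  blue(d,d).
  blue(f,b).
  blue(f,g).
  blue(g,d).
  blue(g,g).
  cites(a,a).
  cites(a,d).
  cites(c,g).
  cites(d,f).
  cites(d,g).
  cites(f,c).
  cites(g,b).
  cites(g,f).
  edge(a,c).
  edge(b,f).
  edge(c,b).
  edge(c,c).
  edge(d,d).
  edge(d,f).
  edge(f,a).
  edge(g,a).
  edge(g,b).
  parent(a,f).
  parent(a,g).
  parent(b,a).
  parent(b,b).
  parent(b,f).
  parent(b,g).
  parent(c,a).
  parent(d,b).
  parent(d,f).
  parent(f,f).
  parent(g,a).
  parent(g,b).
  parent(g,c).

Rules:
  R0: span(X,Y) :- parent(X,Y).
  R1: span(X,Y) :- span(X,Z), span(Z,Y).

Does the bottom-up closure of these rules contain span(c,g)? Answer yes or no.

yes

round 1: derive span(a,f) via R0 from parent(a,f)
round 1: derive span(a,g) via R0 from parent(a,g)
round 1: derive span(b,a) via R0 from parent(b,a)
round 1: derive span(b,b) via R0 from parent(b,b)
round 1: derive span(b,f) via R0 from parent(b,f)
round 1: derive span(b,g) via R0 from parent(b,g)
round 1: derive span(c,a) via R0 from parent(c,a)
round 1: derive span(d,b) via R0 from parent(d,b)
round 1: derive span(d,f) via R0 from parent(d,f)
round 1: derive span(f,f) via R0 from parent(f,f)
round 1: derive span(g,a) via R0 from parent(g,a)
round 1: derive span(g,b) via R0 from parent(g,b)
round 1: derive span(g,c) via R0 from parent(g,c)
round 2: derive span(a,a) via R1 from span(a,g), span(g,a)
round 2: derive span(a,b) via R1 from span(a,g), span(g,b)
round 2: derive span(a,c) via R1 from span(a,g), span(g,c)
round 2: derive span(b,c) via R1 from span(b,g), span(g,c)
round 2: derive span(c,f) via R1 from span(c,a), span(a,f)
round 2: derive span(c,g) via R1 from span(c,a), span(a,g)
round 2: derive span(d,a) via R1 from span(d,b), span(b,a)
round 2: derive span(d,g) via R1 from span(d,b), span(b,g)
round 2: derive span(g,f) via R1 from span(g,a), span(a,f)
round 2: derive span(g,g) via R1 from span(g,a), span(a,g)
round 3: derive span(c,b) via R1 from span(c,a), span(a,b)
round 3: derive span(c,c) via R1 from span(c,a), span(a,c)
round 3: derive span(d,c) via R1 from span(d,a), span(a,c)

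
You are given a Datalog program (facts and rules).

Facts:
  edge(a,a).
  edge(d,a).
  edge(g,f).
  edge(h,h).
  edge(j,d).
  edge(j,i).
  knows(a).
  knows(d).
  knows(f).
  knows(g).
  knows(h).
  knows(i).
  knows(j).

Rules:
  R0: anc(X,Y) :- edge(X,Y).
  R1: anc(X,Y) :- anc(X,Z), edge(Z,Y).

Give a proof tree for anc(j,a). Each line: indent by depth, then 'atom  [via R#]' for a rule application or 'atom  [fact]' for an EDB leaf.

anc(j,a)  [via R1]
  anc(j,d)  [via R0]
    edge(j,d)  [fact]
  edge(d,a)  [fact]

round 1: derive anc(a,a) via R0 from edge(a,a)
round 1: derive anc(d,a) via R0 from edge(d,a)
round 1: derive anc(g,f) via R0 from edge(g,f)
round 1: derive anc(h,h) via R0 from edge(h,h)
round 1: derive anc(j,d) via R0 from edge(j,d)
round 1: derive anc(j,i) via R0 from edge(j,i)
round 2: derive anc(j,a) via R1 from anc(j,d), edge(d,a)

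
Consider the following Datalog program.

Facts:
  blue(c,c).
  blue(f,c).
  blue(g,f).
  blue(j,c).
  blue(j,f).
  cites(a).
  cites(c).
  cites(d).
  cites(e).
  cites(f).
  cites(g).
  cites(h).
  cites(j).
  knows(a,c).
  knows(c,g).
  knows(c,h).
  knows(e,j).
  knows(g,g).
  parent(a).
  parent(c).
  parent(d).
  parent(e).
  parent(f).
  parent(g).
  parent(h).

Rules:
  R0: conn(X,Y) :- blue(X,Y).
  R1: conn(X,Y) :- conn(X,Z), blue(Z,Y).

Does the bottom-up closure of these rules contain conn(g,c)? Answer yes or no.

yes

round 1: derive conn(c,c) via R0 from blue(c,c)
round 1: derive conn(f,c) via R0 from blue(f,c)
round 1: derive conn(g,f) via R0 from blue(g,f)
round 1: derive conn(j,c) via R0 from blue(j,c)
round 1: derive conn(j,f) via R0 from blue(j,f)
round 2: derive conn(g,c) via R1 from conn(g,f), blue(f,c)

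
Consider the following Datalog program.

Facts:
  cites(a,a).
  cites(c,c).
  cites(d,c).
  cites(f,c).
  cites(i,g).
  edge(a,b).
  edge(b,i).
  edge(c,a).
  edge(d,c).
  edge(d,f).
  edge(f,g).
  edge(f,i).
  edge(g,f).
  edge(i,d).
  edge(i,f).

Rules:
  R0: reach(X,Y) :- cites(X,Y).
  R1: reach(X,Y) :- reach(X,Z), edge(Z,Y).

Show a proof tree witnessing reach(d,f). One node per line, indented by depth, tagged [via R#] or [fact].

round 1: derive reach(a,a) via R0 from cites(a,a)
round 1: derive reach(c,c) via R0 from cites(c,c)
round 1: derive reach(d,c) via R0 from cites(d,c)
round 1: derive reach(f,c) via R0 from cites(f,c)
round 1: derive reach(i,g) via R0 from cites(i,g)
round 2: derive reach(a,b) via R1 from reach(a,a), edge(a,b)
round 2: derive reach(c,a) via R1 from reach(c,c), edge(c,a)
round 2: derive reach(d,a) via R1 from reach(d,c), edge(c,a)
round 2: derive reach(f,a) via R1 from reach(f,c), edge(c,a)
round 2: derive reach(i,f) via R1 from reach(i,g), edge(g,f)
round 3: derive reach(a,i) via R1 from reach(a,b), edge(b,i)
round 3: derive reach(c,b) via R1 from reach(c,a), edge(a,b)
round 3: derive reach(d,b) via R1 from reach(d,a), edge(a,b)
round 3: derive reach(f,b) via R1 from reach(f,a), edge(a,b)
round 3: derive reach(i,i) via R1 from reach(i,f), edge(f,i)
round 4: derive reach(a,d) via R1 from reach(a,i), edge(i,d)
round 4: derive reach(a,f) via R1 from reach(a,i), edge(i,f)
round 4: derive reach(c,i) via R1 from reach(c,b), edge(b,i)
round 4: derive reach(d,i) via R1 from reach(d,b), edge(b,i)
round 4: derive reach(f,i) via R1 from reach(f,b), edge(b,i)
round 4: derive reach(i,d) via R1 from reach(i,i), edge(i,d)
round 5: derive reach(a,c) via R1 from reach(a,d), edge(d,c)
round 5: derive reach(a,g) via R1 from reach(a,f), edge(f,g)
round 5: derive reach(c,d) via R1 from reach(c,i), edge(i,d)
round 5: derive reach(c,f) via R1 from reach(c,i), edge(i,f)
round 5: derive reach(d,d) via R1 from reach(d,i), edge(i,d)
round 5: derive reach(d,f) via R1 from reach(d,i), edge(i,f)
round 5: derive reach(f,d) via R1 from reach(f,i), edge(i,d)
round 5: derive reach(f,f) via R1 from reach(f,i), edge(i,f)
round 5: derive reach(i,c) via R1 from reach(i,d), edge(d,c)
round 6: derive reach(c,g) via R1 from reach(c,f), edge(f,g)
round 6: derive reach(d,g) via R1 from reach(d,f), edge(f,g)
round 6: derive reach(f,g) via R1 from reach(f,f), edge(f,g)
round 6: derive reach(i,a) via R1 from reach(i,c), edge(c,a)
round 7: derive reach(i,b) via R1 from reach(i,a), edge(a,b)

reach(d,f)  [via R1]
  reach(d,i)  [via R1]
    reach(d,b)  [via R1]
      reach(d,a)  [via R1]
        reach(d,c)  [via R0]
          cites(d,c)  [fact]
        edge(c,a)  [fact]
      edge(a,b)  [fact]
    edge(b,i)  [fact]
  edge(i,f)  [fact]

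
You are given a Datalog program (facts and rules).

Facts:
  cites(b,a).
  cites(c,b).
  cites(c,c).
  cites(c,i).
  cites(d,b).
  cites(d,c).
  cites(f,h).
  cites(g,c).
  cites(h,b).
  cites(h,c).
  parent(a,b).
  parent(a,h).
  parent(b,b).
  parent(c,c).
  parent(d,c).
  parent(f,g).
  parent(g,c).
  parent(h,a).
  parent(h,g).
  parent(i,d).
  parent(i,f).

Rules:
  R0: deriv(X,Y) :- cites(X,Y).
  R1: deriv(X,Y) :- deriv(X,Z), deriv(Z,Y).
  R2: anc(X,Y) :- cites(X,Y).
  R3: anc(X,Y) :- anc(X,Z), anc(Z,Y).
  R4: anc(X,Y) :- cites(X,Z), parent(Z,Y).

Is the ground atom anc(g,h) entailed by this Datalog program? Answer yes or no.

yes

round 1: derive anc(b,a) via R2 from cites(b,a)
round 1: derive anc(c,b) via R2 from cites(c,b)
round 1: derive anc(c,c) via R2 from cites(c,c)
round 1: derive anc(c,i) via R2 from cites(c,i)
round 1: derive anc(d,b) via R2 from cites(d,b)
round 1: derive anc(d,c) via R2 from cites(d,c)
round 1: derive anc(f,h) via R2 from cites(f,h)
round 1: derive anc(g,c) via R2 from cites(g,c)
round 1: derive anc(h,b) via R2 from cites(h,b)
round 1: derive anc(h,c) via R2 from cites(h,c)
round 1: derive anc(b,b) via R4 from cites(b,a), parent(a,b)
round 1: derive anc(b,h) via R4 from cites(b,a), parent(a,h)
round 1: derive anc(c,d) via R4 from cites(c,i), parent(i,d)
round 1: derive anc(c,f) via R4 from cites(c,i), parent(i,f)
round 1: derive anc(f,a) via R4 from cites(f,h), parent(h,a)
round 1: derive anc(f,g) via R4 from cites(f,h), parent(h,g)
round 2: derive anc(b,c) via R3 from anc(b,h), anc(h,c)
round 2: derive anc(c,a) via R3 from anc(c,b), anc(b,a)
round 2: derive anc(c,g) via R3 from anc(c,f), anc(f,g)
round 2: derive anc(c,h) via R3 from anc(c,b), anc(b,h)
round 2: derive anc(d,a) via R3 from anc(d,b), anc(b,a)
round 2: derive anc(d,d) via R3 from anc(d,c), anc(c,d)
round 2: derive anc(d,f) via R3 from anc(d,c), anc(c,f)
round 2: derive anc(d,h) via R3 from anc(d,b), anc(b,h)
round 2: derive anc(d,i) via R3 from anc(d,c), anc(c,i)
round 2: derive anc(f,b) via R3 from anc(f,h), anc(h,b)
round 2: derive anc(f,c) via R3 from anc(f,g), anc(g,c)
round 2: derive anc(g,b) via R3 from anc(g,c), anc(c,b)
round 2: derive anc(g,d) via R3 from anc(g,c), anc(c,d)
round 2: derive anc(g,f) via R3 from anc(g,c), anc(c,f)
round 2: derive anc(g,i) via R3 from anc(g,c), anc(c,i)
round 2: derive anc(h,a) via R3 from anc(h,b), anc(b,a)
round 2: derive anc(h,d) via R3 from anc(h,c), anc(c,d)
round 2: derive anc(h,f) via R3 from anc(h,c), anc(c,f)
round 2: derive anc(h,h) via R3 from anc(h,b), anc(b,h)
round 2: derive anc(h,i) via R3 from anc(h,c), anc(c,i)
round 3: derive anc(b,d) via R3 from anc(b,c), anc(c,d)
round 3: derive anc(b,f) via R3 from anc(b,c), anc(c,f)
round 3: derive anc(b,g) via R3 from anc(b,c), anc(c,g)
round 3: derive anc(b,i) via R3 from anc(b,c), anc(c,i)
round 3: derive anc(d,g) via R3 from anc(d,c), anc(c,g)
round 3: derive anc(f,d) via R3 from anc(f,c), anc(c,d)
round 3: derive anc(f,f) via R3 from anc(f,c), anc(c,f)
round 3: derive anc(f,i) via R3 from anc(f,c), anc(c,i)
round 3: derive anc(g,a) via R3 from anc(g,b), anc(b,a)
round 3: derive anc(g,g) via R3 from anc(g,c), anc(c,g)
round 3: derive anc(g,h) via R3 from anc(g,b), anc(b,h)
round 3: derive anc(h,g) via R3 from anc(h,c), anc(c,g)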